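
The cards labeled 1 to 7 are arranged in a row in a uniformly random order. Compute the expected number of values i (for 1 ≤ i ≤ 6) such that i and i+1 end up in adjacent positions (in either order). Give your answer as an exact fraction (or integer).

12/7

For each i ∈ {1,…,6}, let Xᵢ = 1 if i and i+1 are adjacent. P(Xᵢ=1) = 2·(7−1)!/7! = 2/7.
By linearity, E[ΣXᵢ] = (6)·(2/7) = 12/7.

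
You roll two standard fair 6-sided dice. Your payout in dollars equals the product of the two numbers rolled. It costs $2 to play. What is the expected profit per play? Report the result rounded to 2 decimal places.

Distribution of the product of the two numbers rolled: 1 w.p. 1/36, 2 w.p. 1/18, 3 w.p. 1/18, 4 w.p. 1/12, 5 w.p. 1/18, 6 w.p. 1/9, …
E[payout] = (1/36)·1 + (1/18)·2 + (1/18)·3 + (1/12)·4 + (1/18)·5 + (1/9)·6 + (1/18)·8 + (1/36)·9 + (1/18)·10 + (1/9)·12 + (1/18)·15 + (1/36)·16 + (1/18)·18 + (1/18)·20 + (1/18)·24 + (1/36)·25 + (1/18)·30 + (1/36)·36 = 49/4
Expected profit = 49/4 − 2 = 41/4 ≈ $10.25

$10.25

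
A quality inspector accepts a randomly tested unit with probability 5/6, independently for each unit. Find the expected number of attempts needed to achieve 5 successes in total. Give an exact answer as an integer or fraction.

6

By linearity (sum of 5 independent geometric waits), E[trials] = 5/p = 5/(5/6) = 6.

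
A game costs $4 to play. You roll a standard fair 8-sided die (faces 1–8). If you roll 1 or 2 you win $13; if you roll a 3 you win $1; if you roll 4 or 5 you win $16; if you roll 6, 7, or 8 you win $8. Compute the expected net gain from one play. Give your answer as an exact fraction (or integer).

E[payout] = (1/8)·1 + (3/8)·8 + (1/4)·13 + (1/4)·16 = 83/8
Expected profit = 83/8 − 4 = 51/8

51/8 dollars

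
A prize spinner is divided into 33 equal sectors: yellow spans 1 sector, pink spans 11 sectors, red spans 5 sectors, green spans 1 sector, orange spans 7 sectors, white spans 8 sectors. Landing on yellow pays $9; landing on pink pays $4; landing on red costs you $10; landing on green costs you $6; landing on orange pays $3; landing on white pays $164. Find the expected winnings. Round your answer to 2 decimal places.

E[payout] = (1/33)·9 + (11/33)·4 + (5/33)·(-10) + (1/33)·(-6) + (7/33)·3 + (8/33)·164 = 1330/33
≈ $40.30

$40.30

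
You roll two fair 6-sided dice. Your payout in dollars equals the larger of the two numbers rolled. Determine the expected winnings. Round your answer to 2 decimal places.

Distribution of the larger of the two numbers rolled: 1 w.p. 1/36, 2 w.p. 1/12, 3 w.p. 5/36, 4 w.p. 7/36, 5 w.p. 1/4, 6 w.p. 11/36
E[payout] = (1/36)·1 + (1/12)·2 + (5/36)·3 + (7/36)·4 + (1/4)·5 + (11/36)·6 = 161/36
≈ $4.47

$4.47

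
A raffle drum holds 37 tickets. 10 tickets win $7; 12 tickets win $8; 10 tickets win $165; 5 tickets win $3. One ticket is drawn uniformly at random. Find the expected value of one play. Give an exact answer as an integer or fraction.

E[payout] = (10/37)·7 + (12/37)·8 + (10/37)·165 + (5/37)·3 = 1831/37

1831/37 dollars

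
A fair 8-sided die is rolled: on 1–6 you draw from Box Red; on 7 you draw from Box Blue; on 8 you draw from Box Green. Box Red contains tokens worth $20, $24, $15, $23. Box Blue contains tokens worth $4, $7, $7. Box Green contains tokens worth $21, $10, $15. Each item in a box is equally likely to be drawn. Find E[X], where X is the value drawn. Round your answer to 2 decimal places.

E[X | Box Red] = (20 + 24 + 15 + 23)/4 = 41/2
E[X | Box Blue] = (4 + 7 + 7)/3 = 6
E[X | Box Green] = (21 + 10 + 15)/3 = 46/3
E[X] = (3/4)·41/2 + (1/8)·6 + (1/8)·46/3 = 433/24 ≈ 18.04

$18.04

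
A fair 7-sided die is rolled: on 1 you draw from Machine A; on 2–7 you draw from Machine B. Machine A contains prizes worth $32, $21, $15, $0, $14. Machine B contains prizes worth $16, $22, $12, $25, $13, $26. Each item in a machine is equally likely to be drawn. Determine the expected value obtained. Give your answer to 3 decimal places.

E[X | Machine A] = (32 + 21 + 15 + 0 + 14)/5 = 82/5
E[X | Machine B] = (16 + 22 + 12 + 25 + 13 + 26)/6 = 19
E[X] = (1/7)·82/5 + (6/7)·19 = 652/35 ≈ 18.629

$18.629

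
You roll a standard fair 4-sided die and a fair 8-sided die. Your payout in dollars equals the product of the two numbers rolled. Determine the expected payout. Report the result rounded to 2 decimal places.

$11.25

Distribution of the product of the two numbers rolled: 1 w.p. 1/32, 2 w.p. 1/16, 3 w.p. 1/16, 4 w.p. 3/32, 5 w.p. 1/32, 6 w.p. 3/32, …
E[payout] = (1/32)·1 + (1/16)·2 + (1/16)·3 + (3/32)·4 + (1/32)·5 + (3/32)·6 + (1/32)·7 + (3/32)·8 + (1/32)·9 + (1/32)·10 + (3/32)·12 + (1/32)·14 + (1/32)·15 + (1/16)·16 + (1/32)·18 + (1/32)·20 + (1/32)·21 + (1/16)·24 + (1/32)·28 + (1/32)·32 = 45/4
≈ $11.25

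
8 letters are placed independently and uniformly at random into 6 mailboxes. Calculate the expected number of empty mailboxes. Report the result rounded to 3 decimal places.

Let Xⱼ=1 if mailbox j is empty. P(Xⱼ=1) = ((6-1)/6)^8 = 390625/1679616.
By linearity, E[#empty] = 6·390625/1679616 = 390625/279936.
≈ 1.395

1.395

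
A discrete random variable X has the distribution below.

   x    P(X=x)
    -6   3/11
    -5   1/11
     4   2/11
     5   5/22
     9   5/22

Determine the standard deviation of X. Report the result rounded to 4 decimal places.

5.9821

E[X] = 20/11, E[X²] = 430/11
Var(X) = E[X²] − (E[X])² = 430/11 − 400/121 = 4330/121
SD(X) = √(4330/121) ≈ 5.9821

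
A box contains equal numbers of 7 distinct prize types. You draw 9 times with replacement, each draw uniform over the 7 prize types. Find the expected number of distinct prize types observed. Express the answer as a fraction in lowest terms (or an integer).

Let Xⱼ=1 if type j appears at least once. P(Xⱼ=1) = 1 − ((7−1)/7)^9 = 30275911/40353607.
E[#distinct] = 7·30275911/40353607 = 30275911/5764801.

30275911/5764801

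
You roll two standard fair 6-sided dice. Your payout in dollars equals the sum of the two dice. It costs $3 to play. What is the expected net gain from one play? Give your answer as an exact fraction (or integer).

Distribution of the sum of the two dice: 2 w.p. 1/36, 3 w.p. 1/18, 4 w.p. 1/12, 5 w.p. 1/9, 6 w.p. 5/36, 7 w.p. 1/6, …
E[payout] = (1/36)·2 + (1/18)·3 + (1/12)·4 + (1/9)·5 + (5/36)·6 + (1/6)·7 + (5/36)·8 + (1/9)·9 + (1/12)·10 + (1/18)·11 + (1/36)·12 = 7
Expected profit = 7 − 3 = 4

$4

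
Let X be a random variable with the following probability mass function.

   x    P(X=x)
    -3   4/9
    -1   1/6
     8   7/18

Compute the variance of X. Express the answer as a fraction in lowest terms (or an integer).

8573/324

E[X] = (4/9)·(-3) + (1/6)·(-1) + (7/18)·8 = 29/18
E[X²] = (4/9)·9 + (1/6)·1 + (7/18)·64 = 523/18
Var(X) = 523/18 − (29/18)² = 8573/324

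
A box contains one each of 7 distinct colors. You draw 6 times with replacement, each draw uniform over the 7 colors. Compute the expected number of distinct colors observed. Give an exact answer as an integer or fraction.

70993/16807

Let Xⱼ=1 if type j appears at least once. P(Xⱼ=1) = 1 − ((7−1)/7)^6 = 70993/117649.
E[#distinct] = 7·70993/117649 = 70993/16807.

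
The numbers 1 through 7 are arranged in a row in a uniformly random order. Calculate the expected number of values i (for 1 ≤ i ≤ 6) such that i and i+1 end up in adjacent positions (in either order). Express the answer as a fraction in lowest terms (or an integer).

For each i ∈ {1,…,6}, let Xᵢ = 1 if i and i+1 are adjacent. P(Xᵢ=1) = 2·(7−1)!/7! = 2/7.
By linearity, E[ΣXᵢ] = (6)·(2/7) = 12/7.

12/7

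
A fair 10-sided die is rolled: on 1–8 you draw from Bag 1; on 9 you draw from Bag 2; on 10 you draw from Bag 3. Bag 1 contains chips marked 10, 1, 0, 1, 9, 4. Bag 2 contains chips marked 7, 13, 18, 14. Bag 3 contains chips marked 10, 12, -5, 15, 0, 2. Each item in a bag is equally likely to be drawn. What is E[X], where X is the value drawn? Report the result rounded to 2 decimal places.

5.20

E[X | Bag 1] = (10 + 1 + 0 + 1 + 9 + 4)/6 = 25/6
E[X | Bag 2] = (7 + 13 + 18 + 14)/4 = 13
E[X | Bag 3] = (10 + 12 − 5 + 15 + 0 + 2)/6 = 17/3
E[X] = (4/5)·25/6 + (1/10)·13 + (1/10)·17/3 = 26/5 ≈ 5.20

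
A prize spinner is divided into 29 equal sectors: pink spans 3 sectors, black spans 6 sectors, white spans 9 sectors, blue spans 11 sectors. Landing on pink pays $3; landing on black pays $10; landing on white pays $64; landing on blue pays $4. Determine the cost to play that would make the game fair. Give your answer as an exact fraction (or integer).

E[payout] = (3/29)·3 + (6/29)·10 + (9/29)·64 + (11/29)·4 = 689/29
Fair fee = E[payout] = 689/29

689/29 dollars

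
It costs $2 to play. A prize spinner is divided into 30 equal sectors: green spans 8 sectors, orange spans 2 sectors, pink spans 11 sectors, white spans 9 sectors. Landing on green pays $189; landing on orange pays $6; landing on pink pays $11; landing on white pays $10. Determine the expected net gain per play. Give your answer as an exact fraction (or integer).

335/6 dollars

E[payout] = (8/30)·189 + (2/30)·6 + (11/30)·11 + (9/30)·10 = 347/6
Expected profit = 347/6 − 2 = 335/6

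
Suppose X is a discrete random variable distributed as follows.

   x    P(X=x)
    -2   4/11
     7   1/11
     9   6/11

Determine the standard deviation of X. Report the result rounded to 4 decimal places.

5.1842

E[X] = 53/11, E[X²] = 551/11
Var(X) = E[X²] − (E[X])² = 551/11 − 2809/121 = 3252/121
SD(X) = √(3252/121) ≈ 5.1842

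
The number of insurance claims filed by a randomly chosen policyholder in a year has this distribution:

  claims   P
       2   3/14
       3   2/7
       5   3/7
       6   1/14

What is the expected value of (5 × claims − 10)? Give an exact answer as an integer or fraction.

E[5x-10] = (3/14)·0 + (2/7)·5 + (3/7)·15 + (1/14)·20
     = 65/7

65/7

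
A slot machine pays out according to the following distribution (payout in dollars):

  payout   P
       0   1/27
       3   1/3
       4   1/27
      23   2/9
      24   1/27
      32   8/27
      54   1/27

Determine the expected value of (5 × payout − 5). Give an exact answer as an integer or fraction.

E[5x-5] = (1/27)·(-5) + (1/3)·10 + (1/27)·15 + (2/9)·110 + (1/27)·115 + (8/27)·155 + (1/27)·265
     = 2380/27

2380/27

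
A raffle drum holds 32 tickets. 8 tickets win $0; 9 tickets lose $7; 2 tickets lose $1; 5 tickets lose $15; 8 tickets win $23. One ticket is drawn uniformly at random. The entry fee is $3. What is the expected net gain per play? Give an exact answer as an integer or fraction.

E[payout] = (8/32)·0 + (9/32)·(-7) + (2/32)·(-1) + (5/32)·(-15) + (8/32)·23 = 11/8
Expected profit = 11/8 − 3 = -13/8

-13/8 dollars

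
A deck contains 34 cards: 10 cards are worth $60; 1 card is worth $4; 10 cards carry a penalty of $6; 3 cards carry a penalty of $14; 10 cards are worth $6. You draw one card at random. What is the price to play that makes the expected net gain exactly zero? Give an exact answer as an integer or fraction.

281/17 dollars

E[payout] = (10/34)·60 + (1/34)·4 + (10/34)·(-6) + (3/34)·(-14) + (10/34)·6 = 281/17
Fair fee = E[payout] = 281/17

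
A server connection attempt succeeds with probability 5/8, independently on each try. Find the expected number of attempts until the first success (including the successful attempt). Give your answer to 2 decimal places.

1.60

For a geometric distribution, E[trials] = 1/p = 1/(5/8) = 8/5.
≈ 1.60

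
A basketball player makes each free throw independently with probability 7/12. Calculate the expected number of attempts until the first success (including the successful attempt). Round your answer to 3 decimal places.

For a geometric distribution, E[trials] = 1/p = 1/(7/12) = 12/7.
≈ 1.714

1.714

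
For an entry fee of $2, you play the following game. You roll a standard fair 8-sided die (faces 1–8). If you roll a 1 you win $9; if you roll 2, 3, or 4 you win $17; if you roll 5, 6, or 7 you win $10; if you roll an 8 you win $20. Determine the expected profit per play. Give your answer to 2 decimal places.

$11.75

E[payout] = (1/8)·9 + (3/8)·10 + (3/8)·17 + (1/8)·20 = 55/4
Expected profit = 55/4 − 2 = 47/4 ≈ $11.75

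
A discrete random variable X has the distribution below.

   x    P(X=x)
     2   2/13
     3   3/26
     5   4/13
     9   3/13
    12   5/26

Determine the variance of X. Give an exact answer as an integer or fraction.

E[X] = (2/13)·2 + (3/26)·3 + (4/13)·5 + (3/13)·9 + (5/26)·12 = 171/26
E[X²] = (2/13)·4 + (3/26)·9 + (4/13)·25 + (3/13)·81 + (5/26)·144 = 1449/26
Var(X) = 1449/26 − (171/26)² = 8433/676

8433/676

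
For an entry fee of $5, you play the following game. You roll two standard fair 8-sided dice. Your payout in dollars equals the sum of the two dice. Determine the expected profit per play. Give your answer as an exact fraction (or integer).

$4

Distribution of the sum of the two dice: 2 w.p. 1/64, 3 w.p. 1/32, 4 w.p. 3/64, 5 w.p. 1/16, 6 w.p. 5/64, 7 w.p. 3/32, …
E[payout] = (1/64)·2 + (1/32)·3 + (3/64)·4 + (1/16)·5 + (5/64)·6 + (3/32)·7 + (7/64)·8 + (1/8)·9 + (7/64)·10 + (3/32)·11 + (5/64)·12 + (1/16)·13 + (3/64)·14 + (1/32)·15 + (1/64)·16 = 9
Expected profit = 9 − 5 = 4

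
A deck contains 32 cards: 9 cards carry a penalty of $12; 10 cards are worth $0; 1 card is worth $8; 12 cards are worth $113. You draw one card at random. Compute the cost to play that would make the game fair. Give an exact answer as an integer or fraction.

E[payout] = (9/32)·(-12) + (10/32)·0 + (1/32)·8 + (12/32)·113 = 157/4
Fair fee = E[payout] = 157/4

157/4 dollars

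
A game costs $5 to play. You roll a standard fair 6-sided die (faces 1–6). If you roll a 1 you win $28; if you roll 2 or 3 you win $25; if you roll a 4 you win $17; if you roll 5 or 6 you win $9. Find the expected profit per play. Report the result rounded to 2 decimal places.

$13.83

E[payout] = (1/3)·9 + (1/6)·17 + (1/3)·25 + (1/6)·28 = 113/6
Expected profit = 113/6 − 5 = 83/6 ≈ $13.83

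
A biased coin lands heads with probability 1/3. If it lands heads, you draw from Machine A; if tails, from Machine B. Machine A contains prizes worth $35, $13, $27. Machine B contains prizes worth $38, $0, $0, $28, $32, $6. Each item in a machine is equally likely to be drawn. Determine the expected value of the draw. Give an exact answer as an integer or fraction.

E[X | Machine A] = (35 + 13 + 27)/3 = 25
E[X | Machine B] = (38 + 0 + 0 + 28 + 32 + 6)/6 = 52/3
E[X] = (1/3)·25 + (2/3)·52/3 = 179/9

179/9 dollars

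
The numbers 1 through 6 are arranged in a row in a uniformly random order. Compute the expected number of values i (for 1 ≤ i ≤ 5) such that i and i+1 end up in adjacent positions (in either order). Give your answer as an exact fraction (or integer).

For each i ∈ {1,…,5}, let Xᵢ = 1 if i and i+1 are adjacent. P(Xᵢ=1) = 2·(6−1)!/6! = 2/6.
By linearity, E[ΣXᵢ] = (5)·(2/6) = 5/3.

5/3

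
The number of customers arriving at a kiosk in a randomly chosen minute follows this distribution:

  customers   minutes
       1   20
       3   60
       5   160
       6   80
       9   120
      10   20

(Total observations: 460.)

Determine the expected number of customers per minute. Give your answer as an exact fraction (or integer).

Total = 460, so P(customers=1) = 20/460, etc.
E[X] = (1/23)·1 + (3/23)·3 + (8/23)·5 + (4/23)·6 + (6/23)·9 + (1/23)·10
     = 6

6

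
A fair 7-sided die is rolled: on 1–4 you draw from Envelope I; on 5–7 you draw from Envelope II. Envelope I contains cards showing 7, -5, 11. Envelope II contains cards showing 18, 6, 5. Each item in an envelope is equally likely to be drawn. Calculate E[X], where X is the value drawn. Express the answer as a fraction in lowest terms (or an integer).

E[X | Envelope I] = (7 − 5 + 11)/3 = 13/3
E[X | Envelope II] = (18 + 6 + 5)/3 = 29/3
E[X] = (4/7)·13/3 + (3/7)·29/3 = 139/21

139/21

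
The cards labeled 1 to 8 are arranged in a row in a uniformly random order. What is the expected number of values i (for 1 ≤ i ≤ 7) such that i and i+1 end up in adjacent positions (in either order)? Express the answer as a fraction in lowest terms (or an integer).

7/4

For each i ∈ {1,…,7}, let Xᵢ = 1 if i and i+1 are adjacent. P(Xᵢ=1) = 2·(8−1)!/8! = 2/8.
By linearity, E[ΣXᵢ] = (7)·(2/8) = 7/4.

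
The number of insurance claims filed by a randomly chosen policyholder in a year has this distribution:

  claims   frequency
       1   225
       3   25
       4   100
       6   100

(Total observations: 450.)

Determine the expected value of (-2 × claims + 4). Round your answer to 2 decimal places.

-1.78

Total = 450, so P(claims=1) = 225/450, etc.
E[-2x+4] = (1/2)·2 + (1/18)·(-2) + (2/9)·(-4) + (2/9)·(-8)
     = -16/9 ≈ -1.78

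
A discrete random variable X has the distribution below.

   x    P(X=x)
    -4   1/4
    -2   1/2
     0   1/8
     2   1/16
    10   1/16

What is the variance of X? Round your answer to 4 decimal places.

E[X] = (1/4)·(-4) + (1/2)·(-2) + (1/8)·0 + (1/16)·2 + (1/16)·10 = -5/4
E[X²] = (1/4)·16 + (1/2)·4 + (1/8)·0 + (1/16)·4 + (1/16)·100 = 25/2
Var(X) = 25/2 − (-5/4)² = 175/16 ≈ 10.9375

10.9375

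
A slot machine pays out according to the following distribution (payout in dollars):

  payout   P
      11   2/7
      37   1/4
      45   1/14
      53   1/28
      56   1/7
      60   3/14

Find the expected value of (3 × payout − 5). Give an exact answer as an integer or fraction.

1541/14

E[3x-5] = (2/7)·28 + (1/4)·106 + (1/14)·130 + (1/28)·154 + (1/7)·163 + (3/14)·175
     = 1541/14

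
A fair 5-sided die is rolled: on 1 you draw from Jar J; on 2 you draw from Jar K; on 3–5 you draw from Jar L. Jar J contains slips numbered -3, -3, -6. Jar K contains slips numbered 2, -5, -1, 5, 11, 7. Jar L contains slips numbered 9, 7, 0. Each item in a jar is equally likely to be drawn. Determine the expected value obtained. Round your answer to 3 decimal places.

E[X | Jar J] = (-3 − 3 − 6)/3 = -4
E[X | Jar K] = (2 − 5 − 1 + 5 + 11 + 7)/6 = 19/6
E[X | Jar L] = (9 + 7 + 0)/3 = 16/3
E[X] = (1/5)·(-4) + (1/5)·19/6 + (3/5)·16/3 = 91/30 ≈ 3.033

3.033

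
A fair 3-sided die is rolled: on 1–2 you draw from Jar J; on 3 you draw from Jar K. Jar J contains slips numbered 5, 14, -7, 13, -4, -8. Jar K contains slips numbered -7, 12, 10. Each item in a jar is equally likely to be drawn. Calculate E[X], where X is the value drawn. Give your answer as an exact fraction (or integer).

E[X | Jar J] = (5 + 14 − 7 + 13 − 4 − 8)/6 = 13/6
E[X | Jar K] = (-7 + 12 + 10)/3 = 5
E[X] = (2/3)·13/6 + (1/3)·5 = 28/9

28/9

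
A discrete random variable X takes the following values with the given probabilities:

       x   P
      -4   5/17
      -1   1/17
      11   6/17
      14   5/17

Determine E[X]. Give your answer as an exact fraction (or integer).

E[X] = (5/17)·(-4) + (1/17)·(-1) + (6/17)·11 + (5/17)·14
     = 115/17

115/17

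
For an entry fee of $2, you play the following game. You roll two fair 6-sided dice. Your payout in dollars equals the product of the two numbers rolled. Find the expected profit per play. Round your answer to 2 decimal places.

Distribution of the product of the two numbers rolled: 1 w.p. 1/36, 2 w.p. 1/18, 3 w.p. 1/18, 4 w.p. 1/12, 5 w.p. 1/18, 6 w.p. 1/9, …
E[payout] = (1/36)·1 + (1/18)·2 + (1/18)·3 + (1/12)·4 + (1/18)·5 + (1/9)·6 + (1/18)·8 + (1/36)·9 + (1/18)·10 + (1/9)·12 + (1/18)·15 + (1/36)·16 + (1/18)·18 + (1/18)·20 + (1/18)·24 + (1/36)·25 + (1/18)·30 + (1/36)·36 = 49/4
Expected profit = 49/4 − 2 = 41/4 ≈ $10.25

$10.25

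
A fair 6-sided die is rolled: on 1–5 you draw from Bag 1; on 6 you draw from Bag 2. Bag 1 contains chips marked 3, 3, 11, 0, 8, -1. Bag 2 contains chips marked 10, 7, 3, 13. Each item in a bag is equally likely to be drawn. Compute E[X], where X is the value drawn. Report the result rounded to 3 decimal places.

E[X | Bag 1] = (3 + 3 + 11 + 0 + 8 − 1)/6 = 4
E[X | Bag 2] = (10 + 7 + 3 + 13)/4 = 33/4
E[X] = (5/6)·4 + (1/6)·33/4 = 113/24 ≈ 4.708

4.708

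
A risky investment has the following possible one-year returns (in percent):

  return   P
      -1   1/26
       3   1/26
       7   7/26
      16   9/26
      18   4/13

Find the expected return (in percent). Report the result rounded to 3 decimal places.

E[X] = (1/26)·(-1) + (1/26)·3 + (7/26)·7 + (9/26)·16 + (4/13)·18
     = 339/26 ≈ 13.038

13.038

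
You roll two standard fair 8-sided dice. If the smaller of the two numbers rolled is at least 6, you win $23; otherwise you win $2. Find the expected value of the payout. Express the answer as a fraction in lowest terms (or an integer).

317/64 dollars

E[payout] = (55/64)·2 + (9/64)·23 = 317/64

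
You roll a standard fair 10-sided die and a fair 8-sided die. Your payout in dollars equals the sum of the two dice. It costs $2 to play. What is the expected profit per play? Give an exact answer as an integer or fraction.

Distribution of the sum of the two dice: 2 w.p. 1/80, 3 w.p. 1/40, 4 w.p. 3/80, 5 w.p. 1/20, 6 w.p. 1/16, 7 w.p. 3/40, …
E[payout] = (1/80)·2 + (1/40)·3 + (3/80)·4 + (1/20)·5 + (1/16)·6 + (3/40)·7 + (7/80)·8 + (1/10)·9 + (1/10)·10 + (1/10)·11 + (7/80)·12 + (3/40)·13 + (1/16)·14 + (1/20)·15 + (3/80)·16 + (1/40)·17 + (1/80)·18 = 10
Expected profit = 10 − 2 = 8

$8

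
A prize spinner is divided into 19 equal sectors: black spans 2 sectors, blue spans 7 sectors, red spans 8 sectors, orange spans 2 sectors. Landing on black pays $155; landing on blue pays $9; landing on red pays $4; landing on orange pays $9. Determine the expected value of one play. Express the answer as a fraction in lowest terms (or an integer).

E[payout] = (2/19)·155 + (7/19)·9 + (8/19)·4 + (2/19)·9 = 423/19

423/19 dollars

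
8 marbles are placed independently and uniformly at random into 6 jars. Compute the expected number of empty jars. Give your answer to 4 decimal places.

Let Xⱼ=1 if jar j is empty. P(Xⱼ=1) = ((6-1)/6)^8 = 390625/1679616.
By linearity, E[#empty] = 6·390625/1679616 = 390625/279936.
≈ 1.3954

1.3954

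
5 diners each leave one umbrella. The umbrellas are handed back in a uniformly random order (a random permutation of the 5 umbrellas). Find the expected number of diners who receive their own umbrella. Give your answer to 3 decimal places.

1.000

Let Xᵢ = 1 if person i gets their own umbrella. For each i, P(Xᵢ=1) = 1/5.
By linearity of expectation, E[X₁+…+X_5] = 5·(1/5) = 1.
≈ 1.000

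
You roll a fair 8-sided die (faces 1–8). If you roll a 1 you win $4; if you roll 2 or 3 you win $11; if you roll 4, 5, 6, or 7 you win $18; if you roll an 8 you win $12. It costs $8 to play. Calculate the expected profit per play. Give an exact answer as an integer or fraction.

E[payout] = (1/8)·4 + (1/4)·11 + (1/8)·12 + (1/2)·18 = 55/4
Expected profit = 55/4 − 8 = 23/4

23/4 dollars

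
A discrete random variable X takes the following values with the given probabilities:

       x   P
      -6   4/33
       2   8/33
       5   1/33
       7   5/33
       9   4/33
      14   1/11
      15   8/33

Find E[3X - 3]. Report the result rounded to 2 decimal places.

17.91

E[3x-3] = (4/33)·(-21) + (8/33)·3 + (1/33)·12 + (5/33)·18 + (4/33)·24 + (1/11)·39 + (8/33)·42
     = 197/11 ≈ 17.91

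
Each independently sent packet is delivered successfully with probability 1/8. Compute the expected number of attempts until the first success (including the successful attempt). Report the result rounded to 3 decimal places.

For a geometric distribution, E[trials] = 1/p = 1/(1/8) = 8.
≈ 8.000

8.000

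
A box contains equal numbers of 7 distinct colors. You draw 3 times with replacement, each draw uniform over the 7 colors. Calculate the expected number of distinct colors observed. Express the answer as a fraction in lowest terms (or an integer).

Let Xⱼ=1 if type j appears at least once. P(Xⱼ=1) = 1 − ((7−1)/7)^3 = 127/343.
E[#distinct] = 7·127/343 = 127/49.

127/49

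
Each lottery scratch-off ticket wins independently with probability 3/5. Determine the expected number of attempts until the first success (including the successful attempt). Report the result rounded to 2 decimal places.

1.67

For a geometric distribution, E[trials] = 1/p = 1/(3/5) = 5/3.
≈ 1.67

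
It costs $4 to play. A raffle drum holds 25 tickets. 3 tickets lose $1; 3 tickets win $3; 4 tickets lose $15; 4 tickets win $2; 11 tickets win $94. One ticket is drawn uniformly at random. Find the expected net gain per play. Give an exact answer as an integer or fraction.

888/25 dollars

E[payout] = (3/25)·(-1) + (3/25)·3 + (4/25)·(-15) + (4/25)·2 + (11/25)·94 = 988/25
Expected profit = 988/25 − 4 = 888/25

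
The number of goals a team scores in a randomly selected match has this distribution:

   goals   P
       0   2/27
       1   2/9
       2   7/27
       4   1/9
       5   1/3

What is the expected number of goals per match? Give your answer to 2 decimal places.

E[X] = (2/27)·0 + (2/9)·1 + (7/27)·2 + (1/9)·4 + (1/3)·5
     = 77/27 ≈ 2.85

2.85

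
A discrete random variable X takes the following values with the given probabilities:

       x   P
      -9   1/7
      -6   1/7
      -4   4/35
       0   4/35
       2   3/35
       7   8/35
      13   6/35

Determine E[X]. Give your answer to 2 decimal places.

E[X] = (1/7)·(-9) + (1/7)·(-6) + (4/35)·(-4) + (4/35)·0 + (3/35)·2 + (8/35)·7 + (6/35)·13
     = 7/5 ≈ 1.40

1.40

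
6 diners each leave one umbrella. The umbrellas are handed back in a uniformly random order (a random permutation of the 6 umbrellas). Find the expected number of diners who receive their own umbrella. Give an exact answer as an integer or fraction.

Let Xᵢ = 1 if person i gets their own umbrella. For each i, P(Xᵢ=1) = 1/6.
By linearity of expectation, E[X₁+…+X_6] = 6·(1/6) = 1.

1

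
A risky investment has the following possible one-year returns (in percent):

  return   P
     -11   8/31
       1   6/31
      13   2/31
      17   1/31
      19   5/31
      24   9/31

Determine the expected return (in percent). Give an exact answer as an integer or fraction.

E[X] = (8/31)·(-11) + (6/31)·1 + (2/31)·13 + (1/31)·17 + (5/31)·19 + (9/31)·24
     = 272/31

272/31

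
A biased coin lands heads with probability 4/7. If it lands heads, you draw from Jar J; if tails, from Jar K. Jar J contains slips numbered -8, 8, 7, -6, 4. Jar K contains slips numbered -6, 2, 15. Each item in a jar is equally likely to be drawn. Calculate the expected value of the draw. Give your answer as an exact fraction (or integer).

E[X | Jar J] = (-8 + 8 + 7 − 6 + 4)/5 = 1
E[X | Jar K] = (-6 + 2 + 15)/3 = 11/3
E[X] = (4/7)·1 + (3/7)·11/3 = 15/7

15/7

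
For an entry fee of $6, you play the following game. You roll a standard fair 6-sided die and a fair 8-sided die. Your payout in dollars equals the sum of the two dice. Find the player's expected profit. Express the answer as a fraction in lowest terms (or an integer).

Distribution of the sum of the two dice: 2 w.p. 1/48, 3 w.p. 1/24, 4 w.p. 1/16, 5 w.p. 1/12, 6 w.p. 5/48, 7 w.p. 1/8, …
E[payout] = (1/48)·2 + (1/24)·3 + (1/16)·4 + (1/12)·5 + (5/48)·6 + (1/8)·7 + (1/8)·8 + (1/8)·9 + (5/48)·10 + (1/12)·11 + (1/16)·12 + (1/24)·13 + (1/48)·14 = 8
Expected profit = 8 − 6 = 2

$2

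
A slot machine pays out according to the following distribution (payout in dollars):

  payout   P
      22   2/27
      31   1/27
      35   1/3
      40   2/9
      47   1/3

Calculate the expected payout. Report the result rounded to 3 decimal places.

$39.000

E[X] = (2/27)·22 + (1/27)·31 + (1/3)·35 + (2/9)·40 + (1/3)·47
     = 39 ≈ 39.000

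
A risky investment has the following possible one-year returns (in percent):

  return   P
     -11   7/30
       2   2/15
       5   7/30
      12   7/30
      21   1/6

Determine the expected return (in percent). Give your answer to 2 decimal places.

5.17

E[X] = (7/30)·(-11) + (2/15)·2 + (7/30)·5 + (7/30)·12 + (1/6)·21
     = 31/6 ≈ 5.17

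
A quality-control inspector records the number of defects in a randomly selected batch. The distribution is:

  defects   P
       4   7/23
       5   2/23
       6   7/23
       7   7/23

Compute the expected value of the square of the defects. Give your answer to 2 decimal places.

32.91

E[X²] = (7/23)·16 + (2/23)·25 + (7/23)·36 + (7/23)·49
     = 757/23 ≈ 32.91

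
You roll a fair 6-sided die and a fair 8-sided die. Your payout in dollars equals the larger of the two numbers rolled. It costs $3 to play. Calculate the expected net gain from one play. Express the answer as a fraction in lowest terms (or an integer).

Distribution of the larger of the two numbers rolled: 1 w.p. 1/48, 2 w.p. 1/16, 3 w.p. 5/48, 4 w.p. 7/48, 5 w.p. 3/16, 6 w.p. 11/48, …
E[payout] = (1/48)·1 + (1/16)·2 + (5/48)·3 + (7/48)·4 + (3/16)·5 + (11/48)·6 + (1/8)·7 + (1/8)·8 = 251/48
Expected profit = 251/48 − 3 = 107/48

107/48 dollars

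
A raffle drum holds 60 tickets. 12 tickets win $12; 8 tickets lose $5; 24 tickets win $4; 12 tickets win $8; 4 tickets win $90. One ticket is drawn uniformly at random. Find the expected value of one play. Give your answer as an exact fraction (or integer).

E[payout] = (12/60)·12 + (8/60)·(-5) + (24/60)·4 + (12/60)·8 + (4/60)·90 = 164/15

164/15 dollars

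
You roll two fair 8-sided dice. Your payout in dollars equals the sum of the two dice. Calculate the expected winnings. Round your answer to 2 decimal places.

Distribution of the sum of the two dice: 2 w.p. 1/64, 3 w.p. 1/32, 4 w.p. 3/64, 5 w.p. 1/16, 6 w.p. 5/64, 7 w.p. 3/32, …
E[payout] = (1/64)·2 + (1/32)·3 + (3/64)·4 + (1/16)·5 + (5/64)·6 + (3/32)·7 + (7/64)·8 + (1/8)·9 + (7/64)·10 + (3/32)·11 + (5/64)·12 + (1/16)·13 + (3/64)·14 + (1/32)·15 + (1/64)·16 = 9
≈ $9.00

$9.00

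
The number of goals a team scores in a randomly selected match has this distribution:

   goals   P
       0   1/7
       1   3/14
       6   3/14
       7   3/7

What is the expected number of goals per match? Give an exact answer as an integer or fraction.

E[X] = (1/7)·0 + (3/14)·1 + (3/14)·6 + (3/7)·7
     = 9/2

9/2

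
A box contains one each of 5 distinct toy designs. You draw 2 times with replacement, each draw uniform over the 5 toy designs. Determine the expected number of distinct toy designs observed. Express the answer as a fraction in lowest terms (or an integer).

9/5

Let Xⱼ=1 if type j appears at least once. P(Xⱼ=1) = 1 − ((5−1)/5)^2 = 9/25.
E[#distinct] = 5·9/25 = 9/5.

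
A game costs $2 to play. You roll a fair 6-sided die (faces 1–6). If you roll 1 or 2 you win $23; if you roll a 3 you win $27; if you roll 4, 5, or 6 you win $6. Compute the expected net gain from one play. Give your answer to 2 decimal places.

E[payout] = (1/2)·6 + (1/3)·23 + (1/6)·27 = 91/6
Expected profit = 91/6 − 2 = 79/6 ≈ $13.17

$13.17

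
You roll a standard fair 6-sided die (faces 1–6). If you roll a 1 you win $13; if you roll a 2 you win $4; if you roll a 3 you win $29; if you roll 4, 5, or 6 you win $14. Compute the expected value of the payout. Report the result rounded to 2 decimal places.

E[payout] = (1/6)·4 + (1/6)·13 + (1/2)·14 + (1/6)·29 = 44/3
≈ $14.67

$14.67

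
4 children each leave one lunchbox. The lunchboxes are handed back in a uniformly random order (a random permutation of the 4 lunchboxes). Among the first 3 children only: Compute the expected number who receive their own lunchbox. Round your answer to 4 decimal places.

Let Xᵢ = 1 if person i gets their own lunchbox. For each i, P(Xᵢ=1) = 1/4.
By linearity of expectation, E[X₁+…+X_3] = 3·(1/4) = 3/4.
≈ 0.7500

0.7500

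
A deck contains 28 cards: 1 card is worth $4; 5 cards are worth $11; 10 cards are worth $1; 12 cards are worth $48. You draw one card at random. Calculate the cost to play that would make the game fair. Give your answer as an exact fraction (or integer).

645/28 dollars

E[payout] = (1/28)·4 + (5/28)·11 + (10/28)·1 + (12/28)·48 = 645/28
Fair fee = E[payout] = 645/28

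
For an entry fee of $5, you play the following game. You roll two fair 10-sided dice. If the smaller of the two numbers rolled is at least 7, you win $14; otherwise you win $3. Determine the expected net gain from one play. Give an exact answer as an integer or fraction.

E[payout] = (21/25)·3 + (4/25)·14 = 119/25
Expected profit = 119/25 − 5 = -6/25

-6/25 dollars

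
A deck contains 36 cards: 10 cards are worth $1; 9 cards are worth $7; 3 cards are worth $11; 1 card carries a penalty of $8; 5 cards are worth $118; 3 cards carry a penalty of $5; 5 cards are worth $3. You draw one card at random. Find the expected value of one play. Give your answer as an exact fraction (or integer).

E[payout] = (10/36)·1 + (9/36)·7 + (3/36)·11 + (1/36)·(-8) + (5/36)·118 + (3/36)·(-5) + (5/36)·3 = 172/9

172/9 dollars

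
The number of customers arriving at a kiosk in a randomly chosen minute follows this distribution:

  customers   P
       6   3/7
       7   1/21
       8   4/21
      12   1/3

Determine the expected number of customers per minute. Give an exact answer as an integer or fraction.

E[X] = (3/7)·6 + (1/21)·7 + (4/21)·8 + (1/3)·12
     = 59/7

59/7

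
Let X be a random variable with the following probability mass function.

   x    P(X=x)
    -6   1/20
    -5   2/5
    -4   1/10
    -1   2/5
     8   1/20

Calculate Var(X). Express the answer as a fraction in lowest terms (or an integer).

971/100

E[X] = (1/20)·(-6) + (2/5)·(-5) + (1/10)·(-4) + (2/5)·(-1) + (1/20)·8 = -27/10
E[X²] = (1/20)·36 + (2/5)·25 + (1/10)·16 + (2/5)·1 + (1/20)·64 = 17
Var(X) = 17 − (-27/10)² = 971/100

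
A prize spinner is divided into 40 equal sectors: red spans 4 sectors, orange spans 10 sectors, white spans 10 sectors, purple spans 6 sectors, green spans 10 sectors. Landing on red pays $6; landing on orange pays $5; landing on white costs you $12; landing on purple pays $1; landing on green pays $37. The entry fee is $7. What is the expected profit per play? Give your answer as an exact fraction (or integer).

E[payout] = (4/40)·6 + (10/40)·5 + (10/40)·(-12) + (6/40)·1 + (10/40)·37 = 33/4
Expected profit = 33/4 − 7 = 5/4

5/4 dollars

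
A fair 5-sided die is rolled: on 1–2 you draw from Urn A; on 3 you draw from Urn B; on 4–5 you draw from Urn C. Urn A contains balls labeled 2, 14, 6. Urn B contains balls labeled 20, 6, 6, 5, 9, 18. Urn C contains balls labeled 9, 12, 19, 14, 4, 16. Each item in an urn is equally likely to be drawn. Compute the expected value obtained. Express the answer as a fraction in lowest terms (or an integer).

E[X | Urn A] = (2 + 14 + 6)/3 = 22/3
E[X | Urn B] = (20 + 6 + 6 + 5 + 9 + 18)/6 = 32/3
E[X | Urn C] = (9 + 12 + 19 + 14 + 4 + 16)/6 = 37/3
E[X] = (2/5)·22/3 + (1/5)·32/3 + (2/5)·37/3 = 10

10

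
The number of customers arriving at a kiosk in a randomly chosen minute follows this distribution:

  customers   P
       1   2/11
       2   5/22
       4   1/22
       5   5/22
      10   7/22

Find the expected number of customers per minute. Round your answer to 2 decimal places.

5.14

E[X] = (2/11)·1 + (5/22)·2 + (1/22)·4 + (5/22)·5 + (7/22)·10
     = 113/22 ≈ 5.14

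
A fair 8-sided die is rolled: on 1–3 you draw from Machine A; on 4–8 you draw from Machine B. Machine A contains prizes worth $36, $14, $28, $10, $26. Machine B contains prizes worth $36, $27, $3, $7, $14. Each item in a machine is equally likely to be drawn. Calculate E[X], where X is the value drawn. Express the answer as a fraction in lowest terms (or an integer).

777/40 dollars

E[X | Machine A] = (36 + 14 + 28 + 10 + 26)/5 = 114/5
E[X | Machine B] = (36 + 27 + 3 + 7 + 14)/5 = 87/5
E[X] = (3/8)·114/5 + (5/8)·87/5 = 777/40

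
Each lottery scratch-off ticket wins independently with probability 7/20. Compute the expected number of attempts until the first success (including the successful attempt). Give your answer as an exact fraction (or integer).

For a geometric distribution, E[trials] = 1/p = 1/(7/20) = 20/7.

20/7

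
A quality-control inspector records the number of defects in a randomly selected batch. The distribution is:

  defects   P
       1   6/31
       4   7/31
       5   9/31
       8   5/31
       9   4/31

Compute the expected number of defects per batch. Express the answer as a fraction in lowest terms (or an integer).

E[X] = (6/31)·1 + (7/31)·4 + (9/31)·5 + (5/31)·8 + (4/31)·9
     = 5

5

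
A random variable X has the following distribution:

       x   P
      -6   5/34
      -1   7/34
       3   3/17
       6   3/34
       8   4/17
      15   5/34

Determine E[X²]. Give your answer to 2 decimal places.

58.41

E[X²] = (5/34)·36 + (7/34)·1 + (3/17)·9 + (3/34)·36 + (4/17)·64 + (5/34)·225
     = 993/17 ≈ 58.41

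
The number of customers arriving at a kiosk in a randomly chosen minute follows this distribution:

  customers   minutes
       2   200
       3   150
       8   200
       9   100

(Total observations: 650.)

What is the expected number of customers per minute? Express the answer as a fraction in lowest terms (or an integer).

67/13

Total = 650, so P(customers=2) = 200/650, etc.
E[X] = (4/13)·2 + (3/13)·3 + (4/13)·8 + (2/13)·9
     = 67/13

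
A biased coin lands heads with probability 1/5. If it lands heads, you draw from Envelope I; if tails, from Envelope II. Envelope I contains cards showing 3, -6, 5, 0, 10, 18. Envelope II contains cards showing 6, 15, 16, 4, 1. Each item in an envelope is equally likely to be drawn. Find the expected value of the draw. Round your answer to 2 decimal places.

7.72

E[X | Envelope I] = (3 − 6 + 5 + 0 + 10 + 18)/6 = 5
E[X | Envelope II] = (6 + 15 + 16 + 4 + 1)/5 = 42/5
E[X] = (1/5)·5 + (4/5)·42/5 = 193/25 ≈ 7.72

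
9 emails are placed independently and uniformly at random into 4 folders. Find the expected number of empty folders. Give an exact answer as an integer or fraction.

19683/65536

Let Xⱼ=1 if folder j is empty. P(Xⱼ=1) = ((4-1)/4)^9 = 19683/262144.
By linearity, E[#empty] = 4·19683/262144 = 19683/65536.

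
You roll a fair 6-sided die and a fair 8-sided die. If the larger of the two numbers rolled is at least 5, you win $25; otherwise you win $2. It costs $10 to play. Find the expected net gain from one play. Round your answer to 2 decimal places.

$7.33

E[payout] = (1/3)·2 + (2/3)·25 = 52/3
Expected profit = 52/3 − 10 = 22/3 ≈ $7.33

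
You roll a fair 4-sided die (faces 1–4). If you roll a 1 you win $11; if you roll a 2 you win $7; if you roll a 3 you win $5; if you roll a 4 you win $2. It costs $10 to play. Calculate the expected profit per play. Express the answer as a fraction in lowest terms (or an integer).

E[payout] = (1/4)·2 + (1/4)·5 + (1/4)·7 + (1/4)·11 = 25/4
Expected profit = 25/4 − 10 = -15/4

-15/4 dollars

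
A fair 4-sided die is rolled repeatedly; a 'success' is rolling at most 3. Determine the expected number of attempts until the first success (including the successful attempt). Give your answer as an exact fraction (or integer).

For a geometric distribution, E[trials] = 1/p = 1/(3/4) = 4/3.

4/3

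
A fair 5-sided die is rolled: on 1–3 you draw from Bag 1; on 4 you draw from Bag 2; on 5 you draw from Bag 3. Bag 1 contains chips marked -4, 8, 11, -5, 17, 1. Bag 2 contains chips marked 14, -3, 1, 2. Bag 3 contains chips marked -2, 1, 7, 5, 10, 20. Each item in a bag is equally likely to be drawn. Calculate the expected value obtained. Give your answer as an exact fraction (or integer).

73/15

E[X | Bag 1] = (-4 + 8 + 11 − 5 + 17 + 1)/6 = 14/3
E[X | Bag 2] = (14 − 3 + 1 + 2)/4 = 7/2
E[X | Bag 3] = (-2 + 1 + 7 + 5 + 10 + 20)/6 = 41/6
E[X] = (3/5)·14/3 + (1/5)·7/2 + (1/5)·41/6 = 73/15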